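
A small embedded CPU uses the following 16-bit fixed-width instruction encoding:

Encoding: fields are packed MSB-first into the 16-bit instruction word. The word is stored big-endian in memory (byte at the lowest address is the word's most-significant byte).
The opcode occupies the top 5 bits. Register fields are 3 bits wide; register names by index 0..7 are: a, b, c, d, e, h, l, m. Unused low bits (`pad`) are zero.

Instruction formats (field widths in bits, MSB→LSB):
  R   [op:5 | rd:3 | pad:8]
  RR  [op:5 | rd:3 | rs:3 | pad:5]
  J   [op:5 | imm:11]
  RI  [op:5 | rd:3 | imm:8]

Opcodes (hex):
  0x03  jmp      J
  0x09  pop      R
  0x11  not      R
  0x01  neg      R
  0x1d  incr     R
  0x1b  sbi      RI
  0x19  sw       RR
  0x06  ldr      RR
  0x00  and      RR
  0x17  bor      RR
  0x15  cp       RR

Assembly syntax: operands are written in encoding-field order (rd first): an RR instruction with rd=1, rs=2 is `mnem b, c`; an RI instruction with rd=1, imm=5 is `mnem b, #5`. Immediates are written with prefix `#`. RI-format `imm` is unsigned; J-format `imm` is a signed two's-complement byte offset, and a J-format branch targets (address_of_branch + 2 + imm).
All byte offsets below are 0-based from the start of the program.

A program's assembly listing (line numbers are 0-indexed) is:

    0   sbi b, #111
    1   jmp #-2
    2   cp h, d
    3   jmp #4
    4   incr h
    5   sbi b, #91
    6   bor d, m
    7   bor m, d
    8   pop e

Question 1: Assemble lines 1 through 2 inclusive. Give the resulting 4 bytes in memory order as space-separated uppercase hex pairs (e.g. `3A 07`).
L1: jmp op=0x3:5|imm=-2:11 ⇒ 0x1ffe ⇒ big 1f fe
L2: cp op=0x15:5|rd=5:3|rs=3:3|pad=0:5 ⇒ 0xad60 ⇒ big ad 60

1F FE AD 60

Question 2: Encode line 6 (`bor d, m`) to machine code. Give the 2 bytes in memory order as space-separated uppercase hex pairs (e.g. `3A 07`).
BB E0

L6: bor op=0x17:5|rd=3:3|rs=7:3|pad=0:5 ⇒ 0xbbe0 ⇒ big bb e0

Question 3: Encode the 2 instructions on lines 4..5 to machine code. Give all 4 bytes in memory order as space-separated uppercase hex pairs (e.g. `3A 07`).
4. incr fields op=0x1d:5|rd=5:3|pad=0:8 → word ed00h → ed 00
5. sbi fields op=0x1b:5|rd=1:3|imm=91:8 → word d95bh → d9 5b

ED 00 D9 5B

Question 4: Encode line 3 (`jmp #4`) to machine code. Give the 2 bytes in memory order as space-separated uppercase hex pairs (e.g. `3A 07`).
18 04

3. jmp fields op=0x3:5|imm=4:11 → word 1804h → 18 04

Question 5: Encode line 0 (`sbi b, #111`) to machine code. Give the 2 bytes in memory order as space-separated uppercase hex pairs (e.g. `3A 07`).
0. sbi fields op=0x1b:5|rd=1:3|imm=111:8 → word d96fh → d9 6f

D9 6F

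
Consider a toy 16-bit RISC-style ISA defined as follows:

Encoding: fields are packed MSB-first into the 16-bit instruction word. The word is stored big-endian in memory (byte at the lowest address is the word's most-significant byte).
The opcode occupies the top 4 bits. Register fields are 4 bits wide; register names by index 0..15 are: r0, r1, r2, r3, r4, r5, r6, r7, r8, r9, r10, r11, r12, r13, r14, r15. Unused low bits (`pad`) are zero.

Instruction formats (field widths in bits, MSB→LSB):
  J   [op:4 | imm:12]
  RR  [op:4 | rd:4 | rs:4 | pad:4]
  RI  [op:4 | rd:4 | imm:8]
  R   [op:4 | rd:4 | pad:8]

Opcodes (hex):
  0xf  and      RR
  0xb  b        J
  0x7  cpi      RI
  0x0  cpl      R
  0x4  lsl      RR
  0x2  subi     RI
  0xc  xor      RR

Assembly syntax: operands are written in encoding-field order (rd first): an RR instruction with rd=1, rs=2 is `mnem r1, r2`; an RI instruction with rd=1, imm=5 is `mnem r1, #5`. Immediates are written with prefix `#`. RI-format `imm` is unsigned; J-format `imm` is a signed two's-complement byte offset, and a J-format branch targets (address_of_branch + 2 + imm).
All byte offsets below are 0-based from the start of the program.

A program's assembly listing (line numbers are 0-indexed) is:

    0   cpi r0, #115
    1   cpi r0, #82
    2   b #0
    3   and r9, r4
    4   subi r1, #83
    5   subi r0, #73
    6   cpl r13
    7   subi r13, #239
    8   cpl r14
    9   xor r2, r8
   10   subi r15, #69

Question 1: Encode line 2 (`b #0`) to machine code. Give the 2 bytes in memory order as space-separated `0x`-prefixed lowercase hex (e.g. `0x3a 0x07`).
0xb0 0x00

2. b fields op=0xb:4|imm=0:12 → word b000h → b0 00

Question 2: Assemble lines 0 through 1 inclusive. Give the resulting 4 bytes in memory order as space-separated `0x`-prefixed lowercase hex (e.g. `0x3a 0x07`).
line 0 (cpi): pack op=0x7:4|rd=0:4|imm=115:8 = 0x7073; big→ 70 73
line 1 (cpi): pack op=0x7:4|rd=0:4|imm=82:8 = 0x7052; big→ 70 52

0x70 0x73 0x70 0x52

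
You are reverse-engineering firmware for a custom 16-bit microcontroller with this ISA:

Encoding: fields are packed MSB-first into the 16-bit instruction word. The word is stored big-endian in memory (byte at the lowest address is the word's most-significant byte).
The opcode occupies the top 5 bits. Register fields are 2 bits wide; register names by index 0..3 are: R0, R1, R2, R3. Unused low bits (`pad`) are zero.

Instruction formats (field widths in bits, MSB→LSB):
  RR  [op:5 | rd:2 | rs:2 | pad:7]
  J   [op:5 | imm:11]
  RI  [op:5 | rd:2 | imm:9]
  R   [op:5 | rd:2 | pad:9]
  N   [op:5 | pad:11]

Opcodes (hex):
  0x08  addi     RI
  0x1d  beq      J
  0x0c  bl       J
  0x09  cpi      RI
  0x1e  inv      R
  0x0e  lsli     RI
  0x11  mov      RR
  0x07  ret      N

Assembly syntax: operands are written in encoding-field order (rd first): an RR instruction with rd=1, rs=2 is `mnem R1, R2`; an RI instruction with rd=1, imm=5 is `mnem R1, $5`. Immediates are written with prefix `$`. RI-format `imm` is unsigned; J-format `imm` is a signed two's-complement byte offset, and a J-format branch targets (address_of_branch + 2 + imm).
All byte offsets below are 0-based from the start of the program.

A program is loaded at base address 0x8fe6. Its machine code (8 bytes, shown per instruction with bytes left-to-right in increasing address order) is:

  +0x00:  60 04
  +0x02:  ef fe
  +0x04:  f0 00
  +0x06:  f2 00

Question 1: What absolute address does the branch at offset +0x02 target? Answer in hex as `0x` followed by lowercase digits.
0x8fe8

@+02  big-endian(ef fe) = 0xeffe
  op=0xeffe>>11=0x1d ⇒ beq (J)
  imm@[10:0]=0x7fe (s11→-2) ⇒ $-2
  target = base 0x8fe6 + off 0x02 + 2 + imm -2 = 0x8fe8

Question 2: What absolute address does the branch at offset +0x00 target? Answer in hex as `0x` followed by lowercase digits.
+0x00: 60 04 ⇒ word 0x6004 (big)
  opcode bits[15:11]=0xc: bl/J
  imm@[10:0]=0x4 ⇒ $4
  target = base 0x8fe6 + off 0x00 + 2 + imm 4 = 0x8fec

0x8fec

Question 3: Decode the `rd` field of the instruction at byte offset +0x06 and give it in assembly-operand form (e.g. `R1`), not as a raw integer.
@+06  big-endian(f2 00) = 0xf200
  top 5b → 0x1e → inv [R]
  rd@[10:9]=0x1 ⇒ R1

R1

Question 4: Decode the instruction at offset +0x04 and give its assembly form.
inv R0

@+04  big-endian(f0 00) = 0xf000
  opcode bits[15:11]=0x1e: inv/R
  rd: (w>>9)&0x3=0x0 → R0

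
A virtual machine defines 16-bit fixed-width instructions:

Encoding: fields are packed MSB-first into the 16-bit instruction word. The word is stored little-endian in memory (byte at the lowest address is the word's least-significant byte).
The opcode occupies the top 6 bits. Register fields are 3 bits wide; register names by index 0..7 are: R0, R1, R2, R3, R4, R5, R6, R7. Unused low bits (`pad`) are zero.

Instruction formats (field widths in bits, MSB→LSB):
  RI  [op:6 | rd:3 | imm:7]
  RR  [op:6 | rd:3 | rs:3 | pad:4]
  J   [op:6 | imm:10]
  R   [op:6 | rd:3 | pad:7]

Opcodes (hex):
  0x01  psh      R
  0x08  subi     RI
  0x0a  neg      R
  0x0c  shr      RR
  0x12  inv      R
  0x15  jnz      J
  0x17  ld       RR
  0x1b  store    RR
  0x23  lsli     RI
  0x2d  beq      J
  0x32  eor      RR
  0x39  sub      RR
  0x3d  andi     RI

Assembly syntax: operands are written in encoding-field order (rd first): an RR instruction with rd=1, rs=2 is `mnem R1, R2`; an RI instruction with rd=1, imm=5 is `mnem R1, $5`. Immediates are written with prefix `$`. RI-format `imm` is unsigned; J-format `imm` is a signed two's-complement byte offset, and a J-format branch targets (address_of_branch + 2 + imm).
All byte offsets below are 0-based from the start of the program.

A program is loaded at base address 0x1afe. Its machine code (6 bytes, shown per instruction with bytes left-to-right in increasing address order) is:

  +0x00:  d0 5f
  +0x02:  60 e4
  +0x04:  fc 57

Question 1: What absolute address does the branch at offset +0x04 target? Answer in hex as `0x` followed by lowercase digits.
0x1b00

+0x04: fc 57 ⇒ word 0x57fc (little)
  opcode bits[15:10]=0x15: jnz/J
  imm: (w>>0)&0x3ff=0x3fc (s10→-4) → $-4
  target = base 0x1afe + off 0x04 + 2 + imm -4 = 0x1b00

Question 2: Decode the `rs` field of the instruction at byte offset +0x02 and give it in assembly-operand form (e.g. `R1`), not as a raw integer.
off 0x02: read 60 e4 as little → 0xe460
  top 6b → 0x39 → sub [RR]
  rd@[9:7]=0x0 ⇒ R0
  rs@[6:4]=0x6 ⇒ R6

R6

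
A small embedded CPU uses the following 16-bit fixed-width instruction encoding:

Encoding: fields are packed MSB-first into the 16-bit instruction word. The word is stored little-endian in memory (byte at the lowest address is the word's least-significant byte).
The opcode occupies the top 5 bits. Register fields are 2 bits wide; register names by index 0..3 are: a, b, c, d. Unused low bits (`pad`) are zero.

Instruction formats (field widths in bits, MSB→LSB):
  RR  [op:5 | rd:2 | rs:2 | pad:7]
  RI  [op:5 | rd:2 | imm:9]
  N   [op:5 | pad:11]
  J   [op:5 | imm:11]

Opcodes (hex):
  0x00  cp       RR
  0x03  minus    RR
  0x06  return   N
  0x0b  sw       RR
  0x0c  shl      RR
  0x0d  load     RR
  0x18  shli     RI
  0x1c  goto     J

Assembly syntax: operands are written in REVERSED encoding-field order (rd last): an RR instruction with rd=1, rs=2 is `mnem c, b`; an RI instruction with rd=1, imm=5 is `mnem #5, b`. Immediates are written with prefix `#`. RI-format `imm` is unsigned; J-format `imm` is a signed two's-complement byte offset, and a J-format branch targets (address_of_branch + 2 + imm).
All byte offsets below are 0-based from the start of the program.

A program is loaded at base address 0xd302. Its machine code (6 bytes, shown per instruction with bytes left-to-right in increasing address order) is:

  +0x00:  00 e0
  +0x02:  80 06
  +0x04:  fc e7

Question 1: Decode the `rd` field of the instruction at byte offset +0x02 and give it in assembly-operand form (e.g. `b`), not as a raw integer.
[02] 80 06 → 0x0680
  top 5b → 0x0 → cp [RR]
  rd@[10:9]=0x3 ⇒ d
  rs@[8:7]=0x1 ⇒ b

d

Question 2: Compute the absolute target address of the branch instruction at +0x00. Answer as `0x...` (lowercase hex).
off 0x00: read 00 e0 as little → 0xe000
  opcode bits[15:11]=0x1c: goto/J
  imm@[10:0]=0x0 ⇒ #0
  target = base 0xd302 + off 0x00 + 2 + imm 0 = 0xd304

0xd304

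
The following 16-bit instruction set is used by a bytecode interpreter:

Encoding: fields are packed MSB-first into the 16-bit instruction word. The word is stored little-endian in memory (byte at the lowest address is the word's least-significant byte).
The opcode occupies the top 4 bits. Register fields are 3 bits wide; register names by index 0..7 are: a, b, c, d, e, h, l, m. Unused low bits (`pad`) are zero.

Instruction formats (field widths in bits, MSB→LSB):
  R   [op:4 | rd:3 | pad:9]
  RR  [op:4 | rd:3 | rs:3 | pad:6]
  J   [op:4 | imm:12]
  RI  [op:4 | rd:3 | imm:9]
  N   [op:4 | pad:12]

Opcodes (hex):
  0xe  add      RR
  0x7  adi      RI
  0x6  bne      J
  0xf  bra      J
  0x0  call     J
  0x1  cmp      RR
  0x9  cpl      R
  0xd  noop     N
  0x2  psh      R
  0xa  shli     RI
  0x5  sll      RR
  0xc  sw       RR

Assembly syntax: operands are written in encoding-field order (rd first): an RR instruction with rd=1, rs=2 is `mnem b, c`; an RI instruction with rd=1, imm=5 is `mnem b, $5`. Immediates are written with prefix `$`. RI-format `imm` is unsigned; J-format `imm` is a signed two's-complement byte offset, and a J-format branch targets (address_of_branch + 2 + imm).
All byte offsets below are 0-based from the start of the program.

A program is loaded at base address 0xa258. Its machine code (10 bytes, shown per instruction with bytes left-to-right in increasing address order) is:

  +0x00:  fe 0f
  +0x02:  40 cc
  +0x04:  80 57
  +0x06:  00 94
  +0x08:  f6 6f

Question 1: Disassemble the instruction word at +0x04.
sll d, l

off 0x04: read 80 57 as little → 0x5780
  top 4b → 0x5 → sll [RR]
  rd@[11:9]=0x3 ⇒ d
  rs@[8:6]=0x6 ⇒ l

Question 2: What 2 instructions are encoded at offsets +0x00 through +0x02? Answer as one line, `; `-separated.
@+00  little-endian(fe 0f) = 0x0ffe
  top 4b → 0x0 → call [J]
  imm@[11:0]=0xffe (s12→-2) ⇒ $-2
@+02  little-endian(40 cc) = 0xcc40
  top 4b → 0xc → sw [RR]
  rd@[11:9]=0x6 ⇒ l
  rs@[8:6]=0x1 ⇒ b

call $-2; sw l, b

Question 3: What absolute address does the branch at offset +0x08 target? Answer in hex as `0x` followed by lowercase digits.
0xa258

[08] f6 6f → 0x6ff6
  op=0x6ff6>>12=0x6 ⇒ bne (J)
  [11:0] imm=4086 (s12→-10) = $-10
  target = base 0xa258 + off 0x08 + 2 + imm -10 = 0xa258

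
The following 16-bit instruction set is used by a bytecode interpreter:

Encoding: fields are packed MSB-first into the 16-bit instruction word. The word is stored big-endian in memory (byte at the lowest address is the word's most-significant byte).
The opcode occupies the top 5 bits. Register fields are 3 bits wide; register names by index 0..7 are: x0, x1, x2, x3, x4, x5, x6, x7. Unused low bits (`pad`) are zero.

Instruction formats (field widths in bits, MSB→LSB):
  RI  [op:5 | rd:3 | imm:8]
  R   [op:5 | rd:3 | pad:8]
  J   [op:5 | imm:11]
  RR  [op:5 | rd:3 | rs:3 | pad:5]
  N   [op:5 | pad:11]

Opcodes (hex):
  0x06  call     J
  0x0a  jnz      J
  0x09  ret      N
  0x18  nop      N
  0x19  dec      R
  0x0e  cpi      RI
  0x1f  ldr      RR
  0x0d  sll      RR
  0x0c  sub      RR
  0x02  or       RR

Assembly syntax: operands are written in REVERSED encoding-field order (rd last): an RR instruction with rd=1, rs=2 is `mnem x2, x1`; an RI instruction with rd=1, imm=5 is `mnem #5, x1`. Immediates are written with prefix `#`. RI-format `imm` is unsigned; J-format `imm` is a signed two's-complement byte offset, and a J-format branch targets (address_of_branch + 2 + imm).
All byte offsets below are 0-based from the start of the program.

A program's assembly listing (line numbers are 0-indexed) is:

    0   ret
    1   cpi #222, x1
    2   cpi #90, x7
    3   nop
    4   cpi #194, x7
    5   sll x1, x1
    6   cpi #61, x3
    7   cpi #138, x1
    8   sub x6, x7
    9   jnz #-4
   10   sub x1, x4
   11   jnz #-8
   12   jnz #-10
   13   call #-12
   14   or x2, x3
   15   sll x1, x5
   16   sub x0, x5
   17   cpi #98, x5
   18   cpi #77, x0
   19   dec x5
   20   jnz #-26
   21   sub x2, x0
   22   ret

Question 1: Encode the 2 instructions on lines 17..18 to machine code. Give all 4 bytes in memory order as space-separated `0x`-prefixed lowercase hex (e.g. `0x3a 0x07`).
L17: cpi op=0xe:5|rd=5:3|imm=98:8 ⇒ 0x7562 ⇒ big 75 62
L18: cpi op=0xe:5|rd=0:3|imm=77:8 ⇒ 0x704d ⇒ big 70 4d

0x75 0x62 0x70 0x4d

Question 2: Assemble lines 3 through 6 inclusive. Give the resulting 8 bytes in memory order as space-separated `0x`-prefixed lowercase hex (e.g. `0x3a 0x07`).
0xc0 0x00 0x77 0xc2 0x69 0x20 0x73 0x3d

3. nop fields op=0x18:5|pad=0:11 → word c000h → c0 00
4. cpi fields op=0xe:5|rd=7:3|imm=194:8 → word 77c2h → 77 c2
5. sll fields op=0xd:5|rd=1:3|rs=1:3|pad=0:5 → word 6920h → 69 20
6. cpi fields op=0xe:5|rd=3:3|imm=61:8 → word 733dh → 73 3d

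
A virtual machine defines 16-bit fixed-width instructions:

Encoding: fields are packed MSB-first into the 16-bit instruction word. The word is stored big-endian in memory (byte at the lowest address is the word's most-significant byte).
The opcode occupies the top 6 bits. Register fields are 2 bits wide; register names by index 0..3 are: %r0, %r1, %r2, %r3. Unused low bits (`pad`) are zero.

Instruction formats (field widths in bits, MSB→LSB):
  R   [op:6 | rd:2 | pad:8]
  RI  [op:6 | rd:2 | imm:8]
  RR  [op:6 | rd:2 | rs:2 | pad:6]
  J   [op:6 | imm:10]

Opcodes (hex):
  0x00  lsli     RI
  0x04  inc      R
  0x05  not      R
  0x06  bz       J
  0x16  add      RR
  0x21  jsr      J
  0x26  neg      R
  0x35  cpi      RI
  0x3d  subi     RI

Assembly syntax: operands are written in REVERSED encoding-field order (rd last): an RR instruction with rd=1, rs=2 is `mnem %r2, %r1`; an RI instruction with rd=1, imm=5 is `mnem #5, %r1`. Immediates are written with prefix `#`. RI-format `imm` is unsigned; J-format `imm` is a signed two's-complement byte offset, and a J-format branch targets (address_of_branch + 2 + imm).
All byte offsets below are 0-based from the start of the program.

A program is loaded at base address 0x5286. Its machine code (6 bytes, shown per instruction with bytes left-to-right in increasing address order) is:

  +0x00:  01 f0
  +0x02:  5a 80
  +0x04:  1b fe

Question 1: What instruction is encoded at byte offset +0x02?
add %r2, %r2

+0x02: 5a 80 ⇒ word 0x5a80 (big)
  opcode bits[15:10]=0x16: add/RR
  [9:8] rd=2 = %r2
  [7:6] rs=2 = %r2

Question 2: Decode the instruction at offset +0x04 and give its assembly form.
off 0x04: read 1b fe as big → 0x1bfe
  op=0x1bfe>>10=0x6 ⇒ bz (J)
  imm: (w>>0)&0x3ff=0x3fe (s10→-2) → #-2

bz #-2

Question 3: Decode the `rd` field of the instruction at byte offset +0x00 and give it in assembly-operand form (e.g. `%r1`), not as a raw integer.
%r1

@+00  big-endian(01 f0) = 0x01f0
  opcode bits[15:10]=0x0: lsli/RI
  rd: (w>>8)&0x3=0x1 → %r1
  imm: (w>>0)&0xff=0xf0 → #240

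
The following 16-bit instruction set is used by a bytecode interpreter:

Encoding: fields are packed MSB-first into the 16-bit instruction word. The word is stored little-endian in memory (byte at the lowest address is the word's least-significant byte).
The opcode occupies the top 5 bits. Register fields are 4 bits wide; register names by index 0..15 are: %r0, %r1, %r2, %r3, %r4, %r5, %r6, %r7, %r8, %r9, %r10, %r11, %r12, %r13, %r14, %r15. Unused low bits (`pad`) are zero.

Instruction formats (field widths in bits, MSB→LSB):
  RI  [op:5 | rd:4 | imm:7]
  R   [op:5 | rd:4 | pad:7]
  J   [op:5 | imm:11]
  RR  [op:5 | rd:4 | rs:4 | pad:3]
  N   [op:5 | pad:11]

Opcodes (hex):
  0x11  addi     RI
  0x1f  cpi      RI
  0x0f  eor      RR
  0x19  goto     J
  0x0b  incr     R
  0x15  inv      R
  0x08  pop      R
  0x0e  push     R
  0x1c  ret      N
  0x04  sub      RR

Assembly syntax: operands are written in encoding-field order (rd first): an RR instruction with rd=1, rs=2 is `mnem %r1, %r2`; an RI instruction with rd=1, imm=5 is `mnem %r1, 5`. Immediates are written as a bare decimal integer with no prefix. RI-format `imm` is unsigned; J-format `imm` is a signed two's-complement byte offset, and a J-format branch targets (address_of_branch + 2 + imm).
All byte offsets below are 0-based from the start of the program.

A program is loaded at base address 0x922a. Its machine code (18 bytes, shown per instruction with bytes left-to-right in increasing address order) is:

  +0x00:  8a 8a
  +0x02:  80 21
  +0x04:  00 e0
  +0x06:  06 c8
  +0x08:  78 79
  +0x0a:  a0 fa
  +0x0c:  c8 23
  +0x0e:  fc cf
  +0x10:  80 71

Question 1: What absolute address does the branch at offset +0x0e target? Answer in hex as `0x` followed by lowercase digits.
off 0x0e: read fc cf as little → 0xcffc
  op=0xcffc>>11=0x19 ⇒ goto (J)
  imm@[10:0]=0x7fc (s11→-4) ⇒ -4
  target = base 0x922a + off 0x0e + 2 + imm -4 = 0x9236

0x9236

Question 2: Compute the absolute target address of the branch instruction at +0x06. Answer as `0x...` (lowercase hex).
+0x06: 06 c8 ⇒ word 0xc806 (little)
  opcode bits[15:11]=0x19: goto/J
  imm@[10:0]=0x6 ⇒ 6
  target = base 0x922a + off 0x06 + 2 + imm 6 = 0x9238

0x9238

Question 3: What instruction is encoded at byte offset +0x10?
push %r3

off 0x10: read 80 71 as little → 0x7180
  op=0x7180>>11=0xe ⇒ push (R)
  [10:7] rd=3 = %r3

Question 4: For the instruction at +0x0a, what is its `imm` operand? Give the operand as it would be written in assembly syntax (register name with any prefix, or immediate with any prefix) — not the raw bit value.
32

+0x0a: a0 fa ⇒ word 0xfaa0 (little)
  op=0xfaa0>>11=0x1f ⇒ cpi (RI)
  rd@[10:7]=0x5 ⇒ %r5
  imm@[6:0]=0x20 ⇒ 32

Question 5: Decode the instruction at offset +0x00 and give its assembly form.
addi %r5, 10

@+00  little-endian(8a 8a) = 0x8a8a
  top 5b → 0x11 → addi [RI]
  [10:7] rd=5 = %r5
  [6:0] imm=10 = 10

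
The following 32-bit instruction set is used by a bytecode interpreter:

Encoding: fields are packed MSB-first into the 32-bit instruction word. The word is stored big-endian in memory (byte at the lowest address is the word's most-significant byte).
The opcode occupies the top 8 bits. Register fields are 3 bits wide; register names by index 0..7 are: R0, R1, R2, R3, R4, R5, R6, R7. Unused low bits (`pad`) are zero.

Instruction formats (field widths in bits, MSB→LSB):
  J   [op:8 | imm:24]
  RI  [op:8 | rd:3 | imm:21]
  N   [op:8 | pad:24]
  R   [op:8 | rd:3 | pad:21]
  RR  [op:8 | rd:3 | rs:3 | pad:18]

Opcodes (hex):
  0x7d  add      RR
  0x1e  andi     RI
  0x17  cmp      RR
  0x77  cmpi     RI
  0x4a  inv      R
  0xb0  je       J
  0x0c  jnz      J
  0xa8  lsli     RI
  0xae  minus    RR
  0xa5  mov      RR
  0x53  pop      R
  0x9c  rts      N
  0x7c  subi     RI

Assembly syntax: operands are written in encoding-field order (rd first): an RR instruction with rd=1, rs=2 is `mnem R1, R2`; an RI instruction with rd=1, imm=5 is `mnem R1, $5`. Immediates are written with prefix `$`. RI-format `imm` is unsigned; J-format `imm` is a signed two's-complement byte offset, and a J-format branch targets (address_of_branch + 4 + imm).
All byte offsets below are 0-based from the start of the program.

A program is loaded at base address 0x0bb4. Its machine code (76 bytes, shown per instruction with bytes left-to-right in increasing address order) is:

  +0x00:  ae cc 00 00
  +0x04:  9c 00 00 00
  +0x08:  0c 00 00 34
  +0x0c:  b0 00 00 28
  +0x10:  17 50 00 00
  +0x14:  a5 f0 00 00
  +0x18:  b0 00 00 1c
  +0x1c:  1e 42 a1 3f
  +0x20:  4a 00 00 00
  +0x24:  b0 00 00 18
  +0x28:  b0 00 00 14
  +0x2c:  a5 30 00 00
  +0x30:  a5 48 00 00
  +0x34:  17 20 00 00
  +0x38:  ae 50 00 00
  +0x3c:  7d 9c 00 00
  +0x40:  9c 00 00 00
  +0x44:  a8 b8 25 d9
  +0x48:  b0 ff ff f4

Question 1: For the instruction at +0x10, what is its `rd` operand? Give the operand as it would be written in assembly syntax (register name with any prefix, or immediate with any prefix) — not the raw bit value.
R2

+0x10: 17 50 00 00 ⇒ word 0x17500000 (big)
  op=0x17500000>>24=0x17 ⇒ cmp (RR)
  rd@[23:21]=0x2 ⇒ R2
  rs@[20:18]=0x4 ⇒ R4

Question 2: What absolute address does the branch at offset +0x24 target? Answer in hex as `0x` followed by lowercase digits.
off 0x24: read b0 00 00 18 as big → 0xb0000018
  top 8b → 0xb0 → je [J]
  imm@[23:0]=0x18 ⇒ $24
  target = base 0x0bb4 + off 0x24 + 4 + imm 24 = 0x0bf4

0x0bf4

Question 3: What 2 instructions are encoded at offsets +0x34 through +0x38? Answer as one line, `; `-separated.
cmp R1, R0; minus R2, R4

[34] 17 20 00 00 → 0x17200000
  opcode bits[31:24]=0x17: cmp/RR
  [23:21] rd=1 = R1
  [20:18] rs=0 = R0
[38] ae 50 00 00 → 0xae500000
  opcode bits[31:24]=0xae: minus/RR
  [23:21] rd=2 = R2
  [20:18] rs=4 = R4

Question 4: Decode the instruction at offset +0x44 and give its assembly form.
[44] a8 b8 25 d9 → 0xa8b825d9
  opcode bits[31:24]=0xa8: lsli/RI
  rd: (w>>21)&0x7=0x5 → R5
  imm: (w>>0)&0x1fffff=0x1825d9 → $1582553

lsli R5, $1582553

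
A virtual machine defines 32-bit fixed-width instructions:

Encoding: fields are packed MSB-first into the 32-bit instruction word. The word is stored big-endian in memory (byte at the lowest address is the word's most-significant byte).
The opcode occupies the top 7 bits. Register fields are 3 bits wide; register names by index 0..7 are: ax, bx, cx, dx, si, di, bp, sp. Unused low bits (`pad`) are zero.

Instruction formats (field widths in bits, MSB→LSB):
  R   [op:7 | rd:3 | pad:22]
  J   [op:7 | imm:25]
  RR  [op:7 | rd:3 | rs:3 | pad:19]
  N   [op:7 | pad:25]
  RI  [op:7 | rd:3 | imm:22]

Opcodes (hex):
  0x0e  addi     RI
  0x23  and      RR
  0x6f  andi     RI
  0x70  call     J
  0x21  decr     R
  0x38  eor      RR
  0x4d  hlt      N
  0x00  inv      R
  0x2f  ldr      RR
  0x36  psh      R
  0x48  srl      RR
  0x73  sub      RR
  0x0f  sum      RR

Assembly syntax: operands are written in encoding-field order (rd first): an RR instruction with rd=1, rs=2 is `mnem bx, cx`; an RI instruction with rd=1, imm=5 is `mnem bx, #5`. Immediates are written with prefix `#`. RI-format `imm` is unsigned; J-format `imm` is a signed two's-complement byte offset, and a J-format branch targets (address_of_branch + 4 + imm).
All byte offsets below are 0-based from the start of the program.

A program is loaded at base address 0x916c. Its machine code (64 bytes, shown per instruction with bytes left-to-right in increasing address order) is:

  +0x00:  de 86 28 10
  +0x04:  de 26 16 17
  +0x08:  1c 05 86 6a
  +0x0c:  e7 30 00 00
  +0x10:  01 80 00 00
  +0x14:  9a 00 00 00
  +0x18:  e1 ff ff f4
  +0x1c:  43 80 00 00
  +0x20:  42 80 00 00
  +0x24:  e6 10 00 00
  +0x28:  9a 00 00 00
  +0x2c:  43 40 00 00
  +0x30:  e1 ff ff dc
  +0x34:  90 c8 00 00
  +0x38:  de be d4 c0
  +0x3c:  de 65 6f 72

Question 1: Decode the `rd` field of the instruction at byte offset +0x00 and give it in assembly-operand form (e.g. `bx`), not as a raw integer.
cx

off 0x00: read de 86 28 10 as big → 0xde862810
  top 7b → 0x6f → andi [RI]
  rd: (w>>22)&0x7=0x2 → cx
  imm: (w>>0)&0x3fffff=0x62810 → #403472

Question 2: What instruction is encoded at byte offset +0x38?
andi cx, #4117696

off 0x38: read de be d4 c0 as big → 0xdebed4c0
  top 7b → 0x6f → andi [RI]
  rd: (w>>22)&0x7=0x2 → cx
  imm: (w>>0)&0x3fffff=0x3ed4c0 → #4117696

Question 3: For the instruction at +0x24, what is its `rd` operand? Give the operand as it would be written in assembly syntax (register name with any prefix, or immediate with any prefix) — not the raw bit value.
[24] e6 10 00 00 → 0xe6100000
  opcode bits[31:25]=0x73: sub/RR
  rd: (w>>22)&0x7=0x0 → ax
  rs: (w>>19)&0x7=0x2 → cx

ax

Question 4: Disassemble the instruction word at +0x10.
inv bp

@+10  big-endian(01 80 00 00) = 0x01800000
  op=0x01800000>>25=0x0 ⇒ inv (R)
  [24:22] rd=6 = bp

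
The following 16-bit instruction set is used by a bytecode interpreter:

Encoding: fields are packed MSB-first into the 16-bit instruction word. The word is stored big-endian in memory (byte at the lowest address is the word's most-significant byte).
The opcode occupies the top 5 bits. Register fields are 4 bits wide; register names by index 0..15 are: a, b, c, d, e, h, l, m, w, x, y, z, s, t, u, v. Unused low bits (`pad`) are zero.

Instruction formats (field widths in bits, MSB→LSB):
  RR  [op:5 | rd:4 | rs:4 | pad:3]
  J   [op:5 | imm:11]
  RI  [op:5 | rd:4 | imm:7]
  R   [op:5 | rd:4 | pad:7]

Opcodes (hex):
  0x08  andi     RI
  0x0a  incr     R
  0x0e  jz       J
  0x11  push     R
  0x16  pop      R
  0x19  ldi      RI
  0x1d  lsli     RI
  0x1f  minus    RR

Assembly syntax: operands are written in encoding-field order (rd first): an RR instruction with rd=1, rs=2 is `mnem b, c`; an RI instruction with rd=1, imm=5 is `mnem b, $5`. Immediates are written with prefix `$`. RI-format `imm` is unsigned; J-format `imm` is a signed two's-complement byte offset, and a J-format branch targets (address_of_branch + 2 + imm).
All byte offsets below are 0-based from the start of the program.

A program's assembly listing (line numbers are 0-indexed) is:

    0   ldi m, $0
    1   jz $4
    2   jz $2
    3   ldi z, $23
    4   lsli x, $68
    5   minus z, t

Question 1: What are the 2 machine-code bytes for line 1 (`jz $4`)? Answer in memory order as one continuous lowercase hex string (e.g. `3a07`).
1. jz fields op=0xe:5|imm=4:11 → word 7004h → 70 04

7004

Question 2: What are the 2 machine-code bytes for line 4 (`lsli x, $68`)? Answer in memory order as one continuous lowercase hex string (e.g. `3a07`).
ecc4

4. lsli fields op=0x1d:5|rd=9:4|imm=68:7 → word ecc4h → ec c4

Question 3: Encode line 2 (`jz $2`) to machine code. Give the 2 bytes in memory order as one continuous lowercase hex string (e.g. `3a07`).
7002

2. jz fields op=0xe:5|imm=2:11 → word 7002h → 70 02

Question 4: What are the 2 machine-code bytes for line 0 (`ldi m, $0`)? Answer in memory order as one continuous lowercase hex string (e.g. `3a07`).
line 0 (ldi): pack op=0x19:5|rd=7:4|imm=0:7 = 0xcb80; big→ cb 80

cb80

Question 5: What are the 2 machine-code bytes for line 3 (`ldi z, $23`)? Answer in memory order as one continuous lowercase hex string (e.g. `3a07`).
L3: ldi op=0x19:5|rd=11:4|imm=23:7 ⇒ 0xcd97 ⇒ big cd 97

cd97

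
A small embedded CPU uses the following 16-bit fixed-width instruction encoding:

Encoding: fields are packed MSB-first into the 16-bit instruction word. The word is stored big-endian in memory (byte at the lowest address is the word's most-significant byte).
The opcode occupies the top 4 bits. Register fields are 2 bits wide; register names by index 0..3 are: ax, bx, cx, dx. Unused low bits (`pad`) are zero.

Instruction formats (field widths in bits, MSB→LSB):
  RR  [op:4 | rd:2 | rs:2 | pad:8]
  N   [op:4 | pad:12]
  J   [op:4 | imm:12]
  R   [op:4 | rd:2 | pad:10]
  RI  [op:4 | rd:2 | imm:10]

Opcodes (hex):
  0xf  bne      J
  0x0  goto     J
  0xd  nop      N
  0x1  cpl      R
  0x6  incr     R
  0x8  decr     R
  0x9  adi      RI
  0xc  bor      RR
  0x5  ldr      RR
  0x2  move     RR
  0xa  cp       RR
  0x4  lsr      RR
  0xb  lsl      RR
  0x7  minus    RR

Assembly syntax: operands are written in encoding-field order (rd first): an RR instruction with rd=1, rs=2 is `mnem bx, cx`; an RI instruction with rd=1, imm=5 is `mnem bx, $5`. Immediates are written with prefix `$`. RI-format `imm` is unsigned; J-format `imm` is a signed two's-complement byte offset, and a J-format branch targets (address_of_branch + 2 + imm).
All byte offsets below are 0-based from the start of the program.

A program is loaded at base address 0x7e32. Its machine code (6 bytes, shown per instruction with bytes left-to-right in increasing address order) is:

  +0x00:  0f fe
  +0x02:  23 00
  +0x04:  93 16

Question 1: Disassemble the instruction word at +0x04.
adi ax, $790

off 0x04: read 93 16 as big → 0x9316
  opcode bits[15:12]=0x9: adi/RI
  [11:10] rd=0 = ax
  [9:0] imm=790 = $790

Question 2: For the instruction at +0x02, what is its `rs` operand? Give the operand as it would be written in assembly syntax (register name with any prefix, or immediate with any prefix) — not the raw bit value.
@+02  big-endian(23 00) = 0x2300
  top 4b → 0x2 → move [RR]
  [11:10] rd=0 = ax
  [9:8] rs=3 = dx

dx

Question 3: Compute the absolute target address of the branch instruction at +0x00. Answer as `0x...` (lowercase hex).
0x7e32

@+00  big-endian(0f fe) = 0x0ffe
  op=0x0ffe>>12=0x0 ⇒ goto (J)
  imm: (w>>0)&0xfff=0xffe (s12→-2) → $-2
  target = base 0x7e32 + off 0x00 + 2 + imm -2 = 0x7e32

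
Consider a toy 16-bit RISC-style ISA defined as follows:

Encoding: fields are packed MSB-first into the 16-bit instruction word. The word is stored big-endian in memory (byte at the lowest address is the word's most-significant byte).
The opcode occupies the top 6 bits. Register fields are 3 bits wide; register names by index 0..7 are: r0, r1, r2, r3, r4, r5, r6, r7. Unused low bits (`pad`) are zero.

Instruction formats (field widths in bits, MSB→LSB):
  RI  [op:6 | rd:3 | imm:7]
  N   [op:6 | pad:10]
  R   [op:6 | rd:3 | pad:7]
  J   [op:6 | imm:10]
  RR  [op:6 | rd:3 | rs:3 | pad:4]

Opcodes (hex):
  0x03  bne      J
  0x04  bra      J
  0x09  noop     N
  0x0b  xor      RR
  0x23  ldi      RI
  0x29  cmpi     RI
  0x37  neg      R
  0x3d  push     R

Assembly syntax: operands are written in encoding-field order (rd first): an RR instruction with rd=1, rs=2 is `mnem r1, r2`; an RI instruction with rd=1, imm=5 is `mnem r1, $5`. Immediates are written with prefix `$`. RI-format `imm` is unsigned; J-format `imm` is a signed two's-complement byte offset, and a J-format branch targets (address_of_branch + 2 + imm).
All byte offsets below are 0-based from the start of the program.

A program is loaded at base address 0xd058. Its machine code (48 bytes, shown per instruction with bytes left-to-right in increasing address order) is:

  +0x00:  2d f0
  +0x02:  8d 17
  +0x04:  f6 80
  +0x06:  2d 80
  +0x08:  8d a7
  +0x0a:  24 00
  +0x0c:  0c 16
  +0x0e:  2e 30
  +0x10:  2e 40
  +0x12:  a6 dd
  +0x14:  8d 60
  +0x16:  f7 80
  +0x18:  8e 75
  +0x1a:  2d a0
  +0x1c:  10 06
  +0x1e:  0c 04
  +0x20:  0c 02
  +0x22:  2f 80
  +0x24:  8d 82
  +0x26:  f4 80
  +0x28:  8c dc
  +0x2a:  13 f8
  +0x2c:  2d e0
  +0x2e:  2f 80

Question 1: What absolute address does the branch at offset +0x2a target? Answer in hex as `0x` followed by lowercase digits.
@+2a  big-endian(13 f8) = 0x13f8
  opcode bits[15:10]=0x4: bra/J
  [9:0] imm=1016 (s10→-8) = $-8
  target = base 0xd058 + off 0x2a + 2 + imm -8 = 0xd07c

0xd07c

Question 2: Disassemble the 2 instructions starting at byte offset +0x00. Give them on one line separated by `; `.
@+00  big-endian(2d f0) = 0x2df0
  op=0x2df0>>10=0xb ⇒ xor (RR)
  rd: (w>>7)&0x7=0x3 → r3
  rs: (w>>4)&0x7=0x7 → r7
@+02  big-endian(8d 17) = 0x8d17
  op=0x8d17>>10=0x23 ⇒ ldi (RI)
  rd: (w>>7)&0x7=0x2 → r2
  imm: (w>>0)&0x7f=0x17 → $23

xor r3, r7; ldi r2, $23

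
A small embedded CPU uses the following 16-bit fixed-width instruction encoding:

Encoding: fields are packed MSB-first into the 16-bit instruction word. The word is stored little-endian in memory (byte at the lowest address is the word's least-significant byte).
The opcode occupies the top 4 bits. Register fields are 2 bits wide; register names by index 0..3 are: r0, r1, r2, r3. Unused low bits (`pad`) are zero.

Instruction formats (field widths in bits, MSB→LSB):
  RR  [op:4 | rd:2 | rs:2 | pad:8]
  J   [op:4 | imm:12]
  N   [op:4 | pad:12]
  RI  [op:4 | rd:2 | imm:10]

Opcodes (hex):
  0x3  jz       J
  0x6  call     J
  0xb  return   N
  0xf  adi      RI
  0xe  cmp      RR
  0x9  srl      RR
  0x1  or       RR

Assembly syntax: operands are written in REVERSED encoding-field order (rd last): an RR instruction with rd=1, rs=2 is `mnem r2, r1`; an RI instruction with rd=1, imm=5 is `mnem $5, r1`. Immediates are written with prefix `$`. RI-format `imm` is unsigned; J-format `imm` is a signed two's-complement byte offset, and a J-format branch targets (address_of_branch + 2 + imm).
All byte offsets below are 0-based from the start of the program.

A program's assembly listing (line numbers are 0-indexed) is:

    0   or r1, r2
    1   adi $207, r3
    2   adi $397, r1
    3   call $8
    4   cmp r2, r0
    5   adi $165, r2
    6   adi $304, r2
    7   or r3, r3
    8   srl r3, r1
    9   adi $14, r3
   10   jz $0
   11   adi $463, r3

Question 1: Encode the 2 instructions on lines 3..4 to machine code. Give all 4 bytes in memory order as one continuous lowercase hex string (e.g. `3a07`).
L3: call op=0x6:4|imm=8:12 ⇒ 0x6008 ⇒ little 08 60
L4: cmp op=0xe:4|rd=0:2|rs=2:2|pad=0:8 ⇒ 0xe200 ⇒ little 00 e2

086000e2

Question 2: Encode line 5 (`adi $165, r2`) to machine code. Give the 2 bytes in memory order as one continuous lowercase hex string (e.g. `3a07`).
5. adi fields op=0xf:4|rd=2:2|imm=165:10 → word f8a5h → a5 f8

a5f8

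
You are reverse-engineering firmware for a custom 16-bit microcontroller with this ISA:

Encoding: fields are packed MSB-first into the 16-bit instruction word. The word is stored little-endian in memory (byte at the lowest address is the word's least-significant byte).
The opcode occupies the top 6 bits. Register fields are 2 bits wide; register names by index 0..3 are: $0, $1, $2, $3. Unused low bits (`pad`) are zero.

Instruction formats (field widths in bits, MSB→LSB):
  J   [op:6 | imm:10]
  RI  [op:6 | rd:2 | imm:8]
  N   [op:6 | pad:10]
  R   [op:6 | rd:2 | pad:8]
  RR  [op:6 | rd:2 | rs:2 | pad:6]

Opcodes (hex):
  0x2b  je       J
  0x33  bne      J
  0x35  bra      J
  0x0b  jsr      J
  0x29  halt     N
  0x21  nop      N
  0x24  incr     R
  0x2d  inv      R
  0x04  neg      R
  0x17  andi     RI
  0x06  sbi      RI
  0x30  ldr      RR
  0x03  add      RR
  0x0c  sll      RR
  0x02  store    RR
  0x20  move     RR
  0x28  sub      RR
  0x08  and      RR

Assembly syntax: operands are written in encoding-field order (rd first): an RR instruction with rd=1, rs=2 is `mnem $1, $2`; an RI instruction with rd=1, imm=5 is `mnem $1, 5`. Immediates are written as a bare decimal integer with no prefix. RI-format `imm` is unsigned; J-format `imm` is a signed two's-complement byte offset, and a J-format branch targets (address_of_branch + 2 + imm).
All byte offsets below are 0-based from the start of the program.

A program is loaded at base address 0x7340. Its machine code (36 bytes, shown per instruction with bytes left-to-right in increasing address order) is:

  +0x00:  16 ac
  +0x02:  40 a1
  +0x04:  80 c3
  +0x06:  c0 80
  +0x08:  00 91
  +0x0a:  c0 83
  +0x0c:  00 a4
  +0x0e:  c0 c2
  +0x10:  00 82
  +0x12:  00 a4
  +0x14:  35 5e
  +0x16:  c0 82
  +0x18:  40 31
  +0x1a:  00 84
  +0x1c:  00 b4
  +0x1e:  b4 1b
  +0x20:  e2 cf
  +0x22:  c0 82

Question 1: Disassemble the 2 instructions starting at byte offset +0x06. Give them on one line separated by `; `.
move $0, $3; incr $1

[06] c0 80 → 0x80c0
  top 6b → 0x20 → move [RR]
  rd@[9:8]=0x0 ⇒ $0
  rs@[7:6]=0x3 ⇒ $3
[08] 00 91 → 0x9100
  top 6b → 0x24 → incr [R]
  rd@[9:8]=0x1 ⇒ $1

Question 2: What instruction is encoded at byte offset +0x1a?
nop

+0x1a: 00 84 ⇒ word 0x8400 (little)
  op=0x8400>>10=0x21 ⇒ nop (N)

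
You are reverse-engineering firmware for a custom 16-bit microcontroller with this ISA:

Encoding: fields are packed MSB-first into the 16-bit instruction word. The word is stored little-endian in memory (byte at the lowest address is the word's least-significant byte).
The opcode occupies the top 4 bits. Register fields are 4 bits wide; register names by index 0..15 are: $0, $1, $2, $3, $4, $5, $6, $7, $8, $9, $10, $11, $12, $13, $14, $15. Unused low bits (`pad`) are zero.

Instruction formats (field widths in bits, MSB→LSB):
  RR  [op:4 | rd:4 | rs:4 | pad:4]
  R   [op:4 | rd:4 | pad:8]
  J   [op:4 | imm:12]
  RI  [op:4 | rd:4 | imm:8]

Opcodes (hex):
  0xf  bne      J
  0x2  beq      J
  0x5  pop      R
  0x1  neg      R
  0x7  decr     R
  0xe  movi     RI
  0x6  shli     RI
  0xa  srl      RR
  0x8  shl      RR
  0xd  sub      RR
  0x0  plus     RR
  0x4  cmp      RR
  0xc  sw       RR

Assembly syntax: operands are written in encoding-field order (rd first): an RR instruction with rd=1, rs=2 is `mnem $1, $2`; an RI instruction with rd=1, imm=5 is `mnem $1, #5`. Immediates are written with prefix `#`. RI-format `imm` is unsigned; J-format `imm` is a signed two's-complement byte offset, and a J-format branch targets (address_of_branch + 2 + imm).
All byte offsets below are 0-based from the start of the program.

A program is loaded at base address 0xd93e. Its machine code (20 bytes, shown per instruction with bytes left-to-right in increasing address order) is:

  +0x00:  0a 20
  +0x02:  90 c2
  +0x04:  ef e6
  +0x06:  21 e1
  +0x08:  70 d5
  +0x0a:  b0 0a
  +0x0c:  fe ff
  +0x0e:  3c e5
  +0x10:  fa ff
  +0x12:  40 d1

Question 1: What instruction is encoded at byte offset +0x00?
@+00  little-endian(0a 20) = 0x200a
  top 4b → 0x2 → beq [J]
  imm: (w>>0)&0xfff=0xa → #10

beq #10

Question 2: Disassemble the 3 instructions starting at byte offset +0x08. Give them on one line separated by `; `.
off 0x08: read 70 d5 as little → 0xd570
  top 4b → 0xd → sub [RR]
  [11:8] rd=5 = $5
  [7:4] rs=7 = $7
off 0x0a: read b0 0a as little → 0x0ab0
  top 4b → 0x0 → plus [RR]
  [11:8] rd=10 = $10
  [7:4] rs=11 = $11
off 0x0c: read fe ff as little → 0xfffe
  top 4b → 0xf → bne [J]
  [11:0] imm=4094 (s12→-2) = #-2

sub $5, $7; plus $10, $11; bne #-2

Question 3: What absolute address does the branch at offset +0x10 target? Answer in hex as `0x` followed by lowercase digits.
[10] fa ff → 0xfffa
  op=0xfffa>>12=0xf ⇒ bne (J)
  [11:0] imm=4090 (s12→-6) = #-6
  target = base 0xd93e + off 0x10 + 2 + imm -6 = 0xd94a

0xd94a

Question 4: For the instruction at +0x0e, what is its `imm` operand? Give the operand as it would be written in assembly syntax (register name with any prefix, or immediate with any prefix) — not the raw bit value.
#60

+0x0e: 3c e5 ⇒ word 0xe53c (little)
  op=0xe53c>>12=0xe ⇒ movi (RI)
  [11:8] rd=5 = $5
  [7:0] imm=60 = #60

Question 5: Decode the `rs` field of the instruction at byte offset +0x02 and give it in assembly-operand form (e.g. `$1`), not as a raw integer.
+0x02: 90 c2 ⇒ word 0xc290 (little)
  opcode bits[15:12]=0xc: sw/RR
  rd: (w>>8)&0xf=0x2 → $2
  rs: (w>>4)&0xf=0x9 → $9

$9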